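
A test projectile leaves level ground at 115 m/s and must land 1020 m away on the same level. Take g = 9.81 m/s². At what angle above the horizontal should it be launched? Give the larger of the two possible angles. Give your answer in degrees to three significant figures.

Level-ground range R = v₀² sin(2θ)/g ⇒ sin(2θ) = gR/v₀² = 9.81 × 1020 / 115² = 0.7566.
2θ = 49.17° or 180° − 49.17° = 130.8°, so θ = 24.58° or 65.42°.
The larger angle is 65.42°.

65.4°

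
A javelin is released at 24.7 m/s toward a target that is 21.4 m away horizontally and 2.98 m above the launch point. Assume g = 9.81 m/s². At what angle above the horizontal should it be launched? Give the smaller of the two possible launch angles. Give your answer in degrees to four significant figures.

18.27°

Trajectory: y = x tanθ − g x² (1 + tan²θ)/(2v₀²). With x = 21.4, y = 2.98, v₀ = 24.7, g = 9.81:
3.682 tan²θ − 21.4 tanθ + (6.662) = 0.
tanθ = [21.4 ± √(21.4² − 4 × 3.682 × (6.662))] / (2 × 3.682) = (21.4 ± 18.97) / 7.364, giving tanθ = 0.3300 or 5.482.
θ = 18.27° or 79.66°; the smaller is 18.27°.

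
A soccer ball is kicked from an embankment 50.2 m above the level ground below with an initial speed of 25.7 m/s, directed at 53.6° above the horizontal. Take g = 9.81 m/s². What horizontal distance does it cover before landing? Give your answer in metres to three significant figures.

90.6 m

Horizontal component vₓ = 25.70 cos 53.6° = 15.25 m/s; vertical v_y0 = 25.70 sin 53.6° = 20.69 m/s.
The projectile lands when y = 50.2 + (20.69) t − ½·9.81·t² = 0. Positive root: t = (20.69 + √(20.69² + 2·9.81·50.2)) / 9.81 = (20.69 + 37.59) / 9.81 = 5.940 s.
Horizontal distance: R = vₓ t = 15.25 × 5.940 = 90.59 m.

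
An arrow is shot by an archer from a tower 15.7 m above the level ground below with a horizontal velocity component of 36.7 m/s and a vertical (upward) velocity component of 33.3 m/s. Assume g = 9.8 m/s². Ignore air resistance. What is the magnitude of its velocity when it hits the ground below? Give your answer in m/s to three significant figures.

With up positive and y = 0 at the ground: y(t) = 15.7 + (33.30) t − 4.900 t². Setting y = 0 and taking the positive root: t = [33.30 + √(33.30² + 2·9.80·15.7)] / 9.80 = (33.30 + 37.64) / 9.80 = 7.239 s.
Vertical velocity at impact: v_y = v_y0 − g t = 33.30 − 9.80 × 7.239 = −37.64 m/s.
Speed: |v| = √(vₓ² + v_y²) = √(36.70² + 37.64²) = 52.57 m/s.

52.6 m/s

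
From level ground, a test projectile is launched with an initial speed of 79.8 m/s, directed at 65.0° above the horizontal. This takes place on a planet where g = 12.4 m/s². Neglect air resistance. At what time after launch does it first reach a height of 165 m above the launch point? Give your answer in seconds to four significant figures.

vₓ = 79.80 cos 65.0° = 33.72 m/s; v_y0 = 79.80 sin 65.0° = 72.32 m/s.
Set y = v_y0 t − ½ g t² = 165: 6.200 t² − 72.32 t + 165 = 0.
t = [72.32 ± √(72.32² − 2·12.4·165)] / 12.4 = (72.32 ± 33.74) / 12.4, so t = 3.111 s or t = 8.554 s.
The first (ascending) time is 3.111 s.

3.111 s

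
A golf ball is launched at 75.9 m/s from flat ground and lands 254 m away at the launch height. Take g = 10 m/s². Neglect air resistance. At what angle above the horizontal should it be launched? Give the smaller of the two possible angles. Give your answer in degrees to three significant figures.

13.1°

From R = (v₀²/g) sin 2θ: sin 2θ = 10.0 × 254 / 5760.8 = 0.4409.
2θ = 26.16° or 180° − 26.16° = 153.8°, so θ = 13.08° or 76.92°.
The smaller angle is 13.08°.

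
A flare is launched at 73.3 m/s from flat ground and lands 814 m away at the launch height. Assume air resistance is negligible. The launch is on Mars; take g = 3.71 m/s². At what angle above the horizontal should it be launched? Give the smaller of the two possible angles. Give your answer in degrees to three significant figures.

17.1°

From R = (v₀²/g) sin 2θ: sin 2θ = 3.71 × 814 / 5372.9 = 0.5621.
2θ = 34.20° or 180° − 34.20° = 145.8°, so θ = 17.10° or 72.90°.
The smaller angle is 17.10°.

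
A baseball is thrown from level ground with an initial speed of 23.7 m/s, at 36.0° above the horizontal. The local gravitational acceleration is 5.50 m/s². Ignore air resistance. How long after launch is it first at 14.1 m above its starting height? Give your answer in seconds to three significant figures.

Horizontal component vₓ = 23.70 cos 36.0° = 19.17 m/s; vertical v_y0 = 23.70 sin 36.0° = 13.93 m/s.
Set y = v_y0 t − ½ g t² = 14.1: 2.750 t² − 13.93 t + 14.1 = 0.
t = [13.93 ± √(13.93² − 2·5.50·14.1)] / 5.50 = (13.93 ± 6.242) / 5.50, so t = 1.398 s or t = 3.668 s.
The first (ascending) time is 1.398 s.

1.40 s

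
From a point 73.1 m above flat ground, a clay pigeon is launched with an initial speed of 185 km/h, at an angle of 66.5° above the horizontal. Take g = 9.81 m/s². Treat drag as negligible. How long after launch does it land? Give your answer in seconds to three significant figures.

11.0 s

Convert: 185 km/h = 185/3.6 = 51.39 m/s.
Horizontal component vₓ = 51.39 cos 66.5° = 20.49 m/s; vertical v_y0 = 51.39 sin 66.5° = 47.13 m/s.
The projectile lands when y = 73.1 + (47.13) t − ½·9.81·t² = 0. Positive root: t = (47.13 + √(47.13² + 2·9.81·73.1)) / 9.81 = (47.13 + 60.46) / 9.81 = 10.97 s.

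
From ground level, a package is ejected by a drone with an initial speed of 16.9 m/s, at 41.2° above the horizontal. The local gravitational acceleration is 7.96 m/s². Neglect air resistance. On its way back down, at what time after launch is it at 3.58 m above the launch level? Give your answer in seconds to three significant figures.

Components: vₓ = 16.90 cos 41.2° = 12.72 m/s, v_y0 = 16.90 sin 41.2° = 11.13 m/s.
Set y = v_y0 t − ½ g t² = 3.58: 3.980 t² − 11.13 t + 3.58 = 0.
t = [11.13 ± √(11.13² − 2·7.96·3.58)] / 7.96 = (11.13 ± 8.181) / 7.96, so t = 0.3707 s or t = 2.426 s.
The descending-branch root is 2.426 s.

2.43 s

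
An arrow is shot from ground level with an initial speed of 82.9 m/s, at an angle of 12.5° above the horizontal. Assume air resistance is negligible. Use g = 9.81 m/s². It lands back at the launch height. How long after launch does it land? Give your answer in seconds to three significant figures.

3.66 s

vₓ = 82.90 cos 12.5° = 80.93 m/s; v_y0 = 82.90 sin 12.5° = 17.94 m/s.
Time of flight on level ground: T = 2 v_y0 / g = 2 × 17.94 / 9.81 = 3.658 s.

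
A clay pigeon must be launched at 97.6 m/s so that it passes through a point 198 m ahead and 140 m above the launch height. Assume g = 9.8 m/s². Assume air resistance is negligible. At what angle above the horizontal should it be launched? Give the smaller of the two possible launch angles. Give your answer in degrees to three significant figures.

41.7°

Trajectory: y = x tanθ − g x² (1 + tan²θ)/(2v₀²). With x = 198, y = 140, v₀ = 97.6, g = 9.80:
20.17 tan²θ − 198 tanθ + (160.2) = 0.
tanθ = [198 ± √(198² − 4 × 20.17 × (160.2))] / (2 × 20.17) = (198 ± 162.1) / 40.33, giving tanθ = 0.8895 or 8.929.
θ = 41.65° or 83.61°; the smaller is 41.65°.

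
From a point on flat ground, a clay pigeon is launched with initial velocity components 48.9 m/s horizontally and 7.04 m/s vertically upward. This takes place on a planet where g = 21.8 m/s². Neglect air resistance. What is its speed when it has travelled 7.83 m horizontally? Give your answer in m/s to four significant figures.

Time to reach x = 7.83 m: t = x/vₓ = 7.83/48.90 = 0.1601 s.
Vertical velocity there: v_y = v_y0 − g t = 7.040 − 21.8 × 0.1601 = 3.549 m/s.
Speed: √(vₓ² + v_y²) = √(48.90² + 3.549²) = 49.03 m/s.

49.03 m/s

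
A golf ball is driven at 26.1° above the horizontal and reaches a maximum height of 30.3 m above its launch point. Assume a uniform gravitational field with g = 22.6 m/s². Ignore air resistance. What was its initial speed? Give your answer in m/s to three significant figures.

At the peak v_y = 0, so v_y0 = √(2gH) = √(2 × 22.6 × 30.3) = 37.01 m/s.
v_y0 = v₀ sin θ ⇒ v₀ = 37.01 / sin 26.1° = 84.12 m/s.

84.1 m/s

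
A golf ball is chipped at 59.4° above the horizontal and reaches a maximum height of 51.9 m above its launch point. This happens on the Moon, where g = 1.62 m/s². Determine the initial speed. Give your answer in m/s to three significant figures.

15.1 m/s

At the peak v_y = 0, so v_y0 = √(2gH) = √(2 × 1.62 × 51.9) = 12.97 m/s.
v_y0 = v₀ sin θ ⇒ v₀ = 12.97 / sin 59.4° = 15.07 m/s.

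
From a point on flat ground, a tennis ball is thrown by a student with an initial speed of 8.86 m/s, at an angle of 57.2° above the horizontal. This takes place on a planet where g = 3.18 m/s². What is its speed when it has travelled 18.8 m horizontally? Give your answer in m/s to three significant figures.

6.94 m/s

Resolve: vₓ = 8.860 cos 57.2° = 4.800 m/s and v_y0 = 8.860 sin 57.2° = 7.447 m/s.
At x = 18.8 m, t = x/vₓ = 18.8/4.800 = 3.917 s.
Vertical velocity there: v_y = v_y0 − g t = 7.447 − 3.18 × 3.917 = −5.009 m/s.
Speed: √(vₓ² + v_y²) = √(4.800² + 5.009²) = 6.937 m/s.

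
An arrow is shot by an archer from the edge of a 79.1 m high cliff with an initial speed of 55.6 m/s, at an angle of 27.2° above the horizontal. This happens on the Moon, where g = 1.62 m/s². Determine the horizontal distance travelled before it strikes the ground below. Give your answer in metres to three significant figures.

Horizontal component vₓ = 55.60 cos 27.2° = 49.45 m/s; vertical v_y0 = 55.60 sin 27.2° = 25.41 m/s.
The projectile lands when y = 79.1 + (25.41) t − ½·1.62·t² = 0. Positive root: t = (25.41 + √(25.41² + 2·1.62·79.1)) / 1.62 = (25.41 + 30.04) / 1.62 = 34.23 s.
Horizontal distance: R = vₓ t = 49.45 × 34.23 = 1693 m.

1690 m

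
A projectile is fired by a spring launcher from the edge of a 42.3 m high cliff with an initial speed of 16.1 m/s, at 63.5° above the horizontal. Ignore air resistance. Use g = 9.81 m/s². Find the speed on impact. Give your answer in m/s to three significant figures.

33.0 m/s

Components: vₓ = 16.10 cos 63.5° = 7.184 m/s, v_y0 = 16.10 sin 63.5° = 14.41 m/s.
The projectile lands when y = 42.3 + (14.41) t − ½·9.81·t² = 0. Positive root: t = (14.41 + √(14.41² + 2·9.81·42.3)) / 9.81 = (14.41 + 32.21) / 9.81 = 4.752 s.
Vertical velocity at impact: v_y = v_y0 − g t = 14.41 − 9.81 × 4.752 = −32.21 m/s.
Speed: |v| = √(vₓ² + v_y²) = √(7.184² + 32.21²) = 33.00 m/s.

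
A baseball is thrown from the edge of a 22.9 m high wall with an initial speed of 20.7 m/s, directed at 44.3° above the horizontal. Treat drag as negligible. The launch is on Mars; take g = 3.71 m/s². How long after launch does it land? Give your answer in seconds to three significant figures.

Components: vₓ = 20.70 cos 44.3° = 14.81 m/s, v_y0 = 20.70 sin 44.3° = 14.46 m/s.
Vertical motion (up positive, ground at y = 0): 1.855 t² − (14.46) t − 22.9 = 0, so t = (14.46 + √(14.46² + 2·3.71·22.9)) / 3.71 = (14.46 + 19.47) / 3.71 = 9.144 s.

9.14 s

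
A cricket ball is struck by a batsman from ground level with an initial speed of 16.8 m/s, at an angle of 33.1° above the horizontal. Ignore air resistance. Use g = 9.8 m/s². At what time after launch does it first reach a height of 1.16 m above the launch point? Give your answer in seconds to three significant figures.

0.136 s

Components: vₓ = 16.80 cos 33.1° = 14.07 m/s, v_y0 = 16.80 sin 33.1° = 9.175 m/s.
Require v_y0 t − ½ g t² = 1.16, i.e. 4.900 t² − 9.175 t + 1.16 = 0.
Quadratic formula: t = (9.175 ± √61.436) / 9.80 = (9.175 ± 7.838) / 9.80 → t = 0.1364 s or 1.736 s.
The first (ascending) time is 0.1364 s.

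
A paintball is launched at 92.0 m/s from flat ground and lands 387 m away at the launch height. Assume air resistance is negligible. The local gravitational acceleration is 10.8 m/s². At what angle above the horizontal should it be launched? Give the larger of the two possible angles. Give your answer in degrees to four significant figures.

From R = (v₀²/g) sin 2θ: sin 2θ = 10.8 × 387 / 8464.0 = 0.4938.
2θ = 29.59° or 180° − 29.59° = 150.4°, so θ = 14.80° or 75.20°.
The larger angle is 75.20°.

75.20°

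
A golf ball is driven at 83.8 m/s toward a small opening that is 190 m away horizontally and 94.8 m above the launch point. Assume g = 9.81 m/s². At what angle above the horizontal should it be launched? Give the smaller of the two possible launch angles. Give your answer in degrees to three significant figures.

34.8°

Trajectory: y = x tanθ − g x² (1 + tan²θ)/(2v₀²). With x = 190, y = 94.8, v₀ = 83.8, g = 9.81:
25.21 tan²θ − 190 tanθ + (120.0) = 0.
tanθ = [190 ± √(190² − 4 × 25.21 × (120.0))] / (2 × 25.21) = (190 ± 154.9) / 50.43, giving tanθ = 0.6959 or 6.839.
θ = 34.84° or 81.68°; the smaller is 34.84°.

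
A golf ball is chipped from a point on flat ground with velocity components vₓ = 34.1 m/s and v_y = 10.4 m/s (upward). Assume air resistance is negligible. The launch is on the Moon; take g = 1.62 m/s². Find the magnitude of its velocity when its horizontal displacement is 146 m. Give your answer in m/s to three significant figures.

34.3 m/s

Time to reach x = 146 m: t = x/vₓ = 146/34.10 = 4.282 s.
Vertical velocity there: v_y = v_y0 − g t = 10.40 − 1.62 × 4.282 = 3.464 m/s.
Speed: √(vₓ² + v_y²) = √(34.10² + 3.464²) = 34.28 m/s.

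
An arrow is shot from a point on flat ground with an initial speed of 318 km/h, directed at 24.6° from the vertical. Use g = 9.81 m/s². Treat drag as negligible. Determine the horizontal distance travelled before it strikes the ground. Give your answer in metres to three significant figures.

Convert: 318 km/h = 318/3.6 = 88.33 m/s.
vₓ = 88.33 sin 24.6° = 36.77 m/s; v_y0 = 88.33 cos 24.6° = 80.32 m/s.
Time aloft: T = 2 v_y0 / g = 2 × 80.32 / 9.81 = 16.37 s.
Range: R = vₓ T = 36.77 × 16.37 = 602.1 m.

602 m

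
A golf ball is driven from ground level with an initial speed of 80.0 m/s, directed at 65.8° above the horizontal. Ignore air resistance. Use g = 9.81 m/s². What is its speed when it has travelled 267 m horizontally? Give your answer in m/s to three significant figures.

33.5 m/s

vₓ = 80.00 cos 65.8° = 32.79 m/s; v_y0 = 80.00 sin 65.8° = 72.97 m/s.
Time to reach x = 267 m: t = x/vₓ = 267/32.79 = 8.142 s.
Vertical velocity there: v_y = v_y0 − g t = 72.97 − 9.81 × 8.142 = −6.901 m/s.
Speed: √(vₓ² + v_y²) = √(32.79² + 6.901²) = 33.51 m/s.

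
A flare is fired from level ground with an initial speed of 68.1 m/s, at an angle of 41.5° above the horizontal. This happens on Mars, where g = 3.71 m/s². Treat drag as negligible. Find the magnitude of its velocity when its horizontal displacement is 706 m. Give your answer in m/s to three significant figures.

vₓ = 68.10 cos 41.5° = 51.00 m/s; v_y0 = 68.10 sin 41.5° = 45.12 m/s.
x = vₓ t ⇒ t = 706/51.00 = 13.84 s.
Vertical velocity there: v_y = v_y0 − g t = 45.12 − 3.71 × 13.84 = −6.230 m/s.
Speed: √(vₓ² + v_y²) = √(51.00² + 6.230²) = 51.38 m/s.

51.4 m/s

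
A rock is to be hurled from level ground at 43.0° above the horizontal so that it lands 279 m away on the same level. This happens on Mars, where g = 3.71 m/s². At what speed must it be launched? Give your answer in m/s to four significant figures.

32.21 m/s

From R = (v₀² / g) sin 2θ: v₀ = √(gR / sin 2θ).
v₀ = √(3.71 × 279 / sin 86.00°) = √(1035 / 0.9976) = √1037.6 = 32.21 m/s.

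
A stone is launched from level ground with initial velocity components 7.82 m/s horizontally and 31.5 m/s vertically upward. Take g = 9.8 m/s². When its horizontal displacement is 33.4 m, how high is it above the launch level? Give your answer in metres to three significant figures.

45.2 m

Time to reach x = 33.4 m: t = x/vₓ = 33.4/7.820 = 4.271 s.
Height: y = v_y0 t − ½ g t² = 31.50 × 4.271 − 4.900 × 4.271² = 134.5 − 89.39 = 45.15 m.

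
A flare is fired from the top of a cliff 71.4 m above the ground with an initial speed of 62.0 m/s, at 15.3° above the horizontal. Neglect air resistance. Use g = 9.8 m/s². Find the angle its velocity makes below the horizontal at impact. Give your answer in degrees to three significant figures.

vₓ = 62.00 cos 15.3° = 59.80 m/s; v_y0 = 62.00 sin 15.3° = 16.36 m/s.
Vertical motion (up positive, ground at y = 0): 4.900 t² − (16.36) t − 71.4 = 0, so t = (16.36 + √(16.36² + 2·9.80·71.4)) / 9.80 = (16.36 + 40.83) / 9.80 = 5.836 s.
At impact: v_y = v_y0 − g t = −40.83 m/s; vₓ = 59.80 m/s.
Angle below horizontal: arctan(|v_y|/vₓ) = arctan(40.83/59.80) = 34.32°.

34.3°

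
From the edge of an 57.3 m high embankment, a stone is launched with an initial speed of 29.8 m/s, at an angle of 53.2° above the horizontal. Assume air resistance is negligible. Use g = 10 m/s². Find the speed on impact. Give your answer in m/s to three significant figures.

vₓ = 29.80 cos 53.2° = 17.85 m/s; v_y0 = 29.80 sin 53.2° = 23.86 m/s.
Vertical motion (up positive, ground at y = 0): 5.000 t² − (23.86) t − 57.3 = 0, so t = (23.86 + √(23.86² + 2·10.0·57.3)) / 10.0 = (23.86 + 41.42) / 10.0 = 6.528 s.
Vertical velocity at impact: v_y = v_y0 − g t = 23.86 − 10.0 × 6.528 = −41.42 m/s.
Speed: |v| = √(vₓ² + v_y²) = √(17.85² + 41.42²) = 45.10 m/s.

45.1 m/s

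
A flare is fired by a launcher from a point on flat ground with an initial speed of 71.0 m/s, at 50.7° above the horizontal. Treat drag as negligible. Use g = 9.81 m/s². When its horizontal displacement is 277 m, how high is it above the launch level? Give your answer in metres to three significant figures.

152 m

Resolve: vₓ = 71.00 cos 50.7° = 44.97 m/s and v_y0 = 71.00 sin 50.7° = 54.94 m/s.
Time to reach x = 277 m: t = x/vₓ = 277/44.97 = 6.160 s.
Height: y = v_y0 t − ½ g t² = 54.94 × 6.160 − 4.905 × 6.160² = 338.4 − 186.1 = 152.3 m.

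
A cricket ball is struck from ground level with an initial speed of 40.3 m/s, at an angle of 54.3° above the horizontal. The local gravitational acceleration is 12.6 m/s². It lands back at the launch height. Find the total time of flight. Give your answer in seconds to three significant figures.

Horizontal component vₓ = 40.30 cos 54.3° = 23.52 m/s; vertical v_y0 = 40.30 sin 54.3° = 32.73 m/s.
Landing at launch height ⇒ T = 2 v_y0 / g = 2 × 32.73 / 12.6 = 5.195 s.

5.19 s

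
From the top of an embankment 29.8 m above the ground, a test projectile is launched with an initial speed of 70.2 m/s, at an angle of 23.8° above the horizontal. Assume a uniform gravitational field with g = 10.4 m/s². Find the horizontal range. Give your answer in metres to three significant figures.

408 m

Components: vₓ = 70.20 cos 23.8° = 64.23 m/s, v_y0 = 70.20 sin 23.8° = 28.33 m/s.
With up positive and y = 0 at the ground: y(t) = 29.8 + (28.33) t − 5.200 t². Setting y = 0 and taking the positive root: t = [28.33 + √(28.33² + 2·10.4·29.8)] / 10.4 = (28.33 + 37.71) / 10.4 = 6.350 s.
Horizontal distance: R = vₓ t = 64.23 × 6.350 = 407.9 m.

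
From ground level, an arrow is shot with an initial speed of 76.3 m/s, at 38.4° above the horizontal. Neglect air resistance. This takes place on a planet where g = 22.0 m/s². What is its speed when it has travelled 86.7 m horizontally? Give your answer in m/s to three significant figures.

Horizontal component vₓ = 76.30 cos 38.4° = 59.80 m/s; vertical v_y0 = 76.30 sin 38.4° = 47.39 m/s.
At x = 86.7 m, t = x/vₓ = 86.7/59.80 = 1.450 s.
Vertical velocity there: v_y = v_y0 − g t = 47.39 − 22.0 × 1.450 = 15.50 m/s.
Speed: √(vₓ² + v_y²) = √(59.80² + 15.50²) = 61.77 m/s.

61.8 m/s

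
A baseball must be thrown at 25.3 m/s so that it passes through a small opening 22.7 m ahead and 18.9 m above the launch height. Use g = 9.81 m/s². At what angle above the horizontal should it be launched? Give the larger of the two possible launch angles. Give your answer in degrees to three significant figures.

77.3°

Trajectory: y = x tanθ − g x² (1 + tan²θ)/(2v₀²). With x = 22.7, y = 18.9, v₀ = 25.3, g = 9.81:
3.949 tan²θ − 22.7 tanθ + (22.85) = 0.
tanθ = [22.7 ± √(22.7² − 4 × 3.949 × (22.85))] / (2 × 3.949) = (22.7 ± 12.43) / 7.897, giving tanθ = 1.301 or 4.448.
θ = 52.45° or 77.33°; the larger is 77.33°.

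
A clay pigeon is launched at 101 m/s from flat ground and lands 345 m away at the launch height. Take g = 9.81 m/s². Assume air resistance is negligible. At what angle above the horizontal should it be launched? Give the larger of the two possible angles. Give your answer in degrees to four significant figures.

From R = (v₀²/g) sin 2θ: sin 2θ = 9.81 × 345 / 10201 = 0.3318.
2θ = 19.38° or 180° − 19.38° = 160.6°, so θ = 9.688° or 80.31°.
The larger angle is 80.31°.

80.31°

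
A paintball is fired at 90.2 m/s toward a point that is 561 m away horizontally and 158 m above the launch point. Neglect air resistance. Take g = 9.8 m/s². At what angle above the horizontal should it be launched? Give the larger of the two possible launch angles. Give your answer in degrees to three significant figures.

Trajectory: y = x tanθ − g x² (1 + tan²θ)/(2v₀²). With x = 561, y = 158, v₀ = 90.2, g = 9.80:
189.5 tan²θ − 561 tanθ + (347.5) = 0.
tanθ = [561 ± √(561² − 4 × 189.5 × (347.5))] / (2 × 189.5) = (561 ± 226.3) / 379.1, giving tanθ = 0.8828 or 2.077.
θ = 41.44° or 64.29°; the larger is 64.29°.

64.3°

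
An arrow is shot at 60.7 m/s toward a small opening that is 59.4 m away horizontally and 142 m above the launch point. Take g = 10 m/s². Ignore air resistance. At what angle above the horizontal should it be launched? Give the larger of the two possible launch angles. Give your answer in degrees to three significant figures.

83.7°

Trajectory: y = x tanθ − g x² (1 + tan²θ)/(2v₀²). With x = 59.4, y = 142, v₀ = 60.7, g = 10.0:
4.788 tan²θ − 59.4 tanθ + (146.8) = 0.
tanθ = [59.4 ± √(59.4² − 4 × 4.788 × (146.8))] / (2 × 4.788) = (59.4 ± 26.78) / 9.576, giving tanθ = 3.407 or 8.999.
θ = 73.64° or 83.66°; the larger is 83.66°.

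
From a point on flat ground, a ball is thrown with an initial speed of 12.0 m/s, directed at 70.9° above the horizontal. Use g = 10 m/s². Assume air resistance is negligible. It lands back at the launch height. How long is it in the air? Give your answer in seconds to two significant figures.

Horizontal component vₓ = 12.00 cos 70.9° = 3.927 m/s; vertical v_y0 = 12.00 sin 70.9° = 11.34 m/s.
Time of flight on level ground: T = 2 v_y0 / g = 2 × 11.34 / 10.0 = 2.268 s.

2.3 s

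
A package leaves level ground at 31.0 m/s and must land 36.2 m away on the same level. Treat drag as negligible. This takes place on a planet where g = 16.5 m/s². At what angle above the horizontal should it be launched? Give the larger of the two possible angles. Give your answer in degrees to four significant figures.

70.79°

From R = (v₀²/g) sin 2θ: sin 2θ = 16.5 × 36.2 / 961.00 = 0.6215.
2θ = 38.43° or 180° − 38.43° = 141.6°, so θ = 19.21° or 70.79°.
The larger angle is 70.79°.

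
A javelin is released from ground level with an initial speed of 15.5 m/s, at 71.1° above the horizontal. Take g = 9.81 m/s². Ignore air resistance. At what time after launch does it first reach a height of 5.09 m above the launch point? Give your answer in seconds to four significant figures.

vₓ = 15.50 cos 71.1° = 5.021 m/s; v_y0 = 15.50 sin 71.1° = 14.66 m/s.
Require v_y0 t − ½ g t² = 5.09, i.e. 4.905 t² − 14.66 t + 5.09 = 0.
t = [14.66 ± √(14.66² − 2·9.81·5.09)] / 9.81 = (14.66 ± 10.73) / 9.81, so t = 0.4008 s or t = 2.589 s.
The first (ascending) time is 0.4008 s.

0.4008 s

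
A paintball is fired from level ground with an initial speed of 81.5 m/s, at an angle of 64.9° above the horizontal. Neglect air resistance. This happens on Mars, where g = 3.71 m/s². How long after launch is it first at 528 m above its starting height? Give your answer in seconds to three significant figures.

9.35 s

Resolve: vₓ = 81.50 cos 64.9° = 34.57 m/s and v_y0 = 81.50 sin 64.9° = 73.80 m/s.
Set y = v_y0 t − ½ g t² = 528: 1.855 t² − 73.80 t + 528 = 0.
t = [73.80 ± √(73.80² − 2·3.71·528)] / 3.71 = (73.80 ± 39.11) / 3.71, so t = 9.353 s or t = 30.43 s.
The first (ascending) time is 9.353 s.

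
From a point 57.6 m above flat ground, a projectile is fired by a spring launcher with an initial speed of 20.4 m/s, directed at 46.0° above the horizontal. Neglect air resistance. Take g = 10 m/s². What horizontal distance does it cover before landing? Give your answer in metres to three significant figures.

73.2 m

Horizontal component vₓ = 20.40 cos 46.0° = 14.17 m/s; vertical v_y0 = 20.40 sin 46.0° = 14.67 m/s.
Vertical motion (up positive, ground at y = 0): 5.000 t² − (14.67) t − 57.6 = 0, so t = (14.67 + √(14.67² + 2·10.0·57.6)) / 10.0 = (14.67 + 36.98) / 10.0 = 5.165 s.
Horizontal distance: R = vₓ t = 14.17 × 5.165 = 73.20 m.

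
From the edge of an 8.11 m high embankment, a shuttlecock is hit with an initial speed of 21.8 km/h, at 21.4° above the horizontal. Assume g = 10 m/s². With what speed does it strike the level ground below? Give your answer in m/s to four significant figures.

Convert: 21.8 km/h = 21.8/3.6 = 6.056 m/s.
Horizontal component vₓ = 6.056 cos 21.4° = 5.638 m/s; vertical v_y0 = 6.056 sin 21.4° = 2.210 m/s.
The projectile lands when y = 8.11 + (2.210) t − ½·10.0·t² = 0. Positive root: t = (2.210 + √(2.210² + 2·10.0·8.11)) / 10.0 = (2.210 + 12.93) / 10.0 = 1.514 s.
Vertical velocity at impact: v_y = v_y0 − g t = 2.210 − 10.0 × 1.514 = −12.93 m/s.
Speed: |v| = √(vₓ² + v_y²) = √(5.638² + 12.93²) = 14.10 m/s.

14.10 m/s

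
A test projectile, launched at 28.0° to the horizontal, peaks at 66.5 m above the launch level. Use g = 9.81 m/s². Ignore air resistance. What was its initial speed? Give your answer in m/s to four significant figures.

76.94 m/s

At the peak v_y = 0, so v_y0 = √(2gH) = √(2 × 9.81 × 66.5) = 36.12 m/s.
v_y0 = v₀ sin θ ⇒ v₀ = 36.12 / sin 28.0° = 76.94 m/s.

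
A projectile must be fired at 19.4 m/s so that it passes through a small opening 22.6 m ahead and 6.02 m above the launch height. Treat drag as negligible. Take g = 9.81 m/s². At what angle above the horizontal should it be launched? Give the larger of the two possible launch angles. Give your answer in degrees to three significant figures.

Trajectory: y = x tanθ − g x² (1 + tan²θ)/(2v₀²). With x = 22.6, y = 6.02, v₀ = 19.4, g = 9.81:
6.657 tan²θ − 22.6 tanθ + (12.68) = 0.
tanθ = [22.6 ± √(22.6² − 4 × 6.657 × (12.68))] / (2 × 6.657) = (22.6 ± 13.16) / 13.31, giving tanθ = 0.7090 or 2.686.
θ = 35.33° or 69.58°; the larger is 69.58°.

69.6°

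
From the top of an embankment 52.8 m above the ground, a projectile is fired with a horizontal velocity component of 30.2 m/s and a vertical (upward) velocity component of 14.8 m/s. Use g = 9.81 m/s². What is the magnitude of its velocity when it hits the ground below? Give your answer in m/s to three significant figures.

With up positive and y = 0 at the ground: y(t) = 52.8 + (14.80) t − 4.905 t². Setting y = 0 and taking the positive root: t = [14.80 + √(14.80² + 2·9.81·52.8)] / 9.81 = (14.80 + 35.43) / 9.81 = 5.120 s.
Vertical velocity at impact: v_y = v_y0 − g t = 14.80 − 9.81 × 5.120 = −35.43 m/s.
Speed: |v| = √(vₓ² + v_y²) = √(30.20² + 35.43²) = 46.55 m/s.

46.6 m/s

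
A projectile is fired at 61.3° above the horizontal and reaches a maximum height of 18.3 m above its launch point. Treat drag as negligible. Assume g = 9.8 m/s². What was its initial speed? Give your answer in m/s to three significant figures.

At the peak v_y = 0, so v_y0 = √(2gH) = √(2 × 9.80 × 18.3) = 18.94 m/s.
v_y0 = v₀ sin θ ⇒ v₀ = 18.94 / sin 61.3° = 21.59 m/s.

21.6 m/s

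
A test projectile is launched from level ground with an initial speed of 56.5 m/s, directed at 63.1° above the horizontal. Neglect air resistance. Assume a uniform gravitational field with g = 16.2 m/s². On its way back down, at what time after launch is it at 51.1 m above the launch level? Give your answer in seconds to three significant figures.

vₓ = 56.50 cos 63.1° = 25.56 m/s; v_y0 = 56.50 sin 63.1° = 50.39 m/s.
Height y(t) = 50.39 t − 8.100 t² = 51.1 gives 8.100 t² − 50.39 t + 51.1 = 0.
Quadratic formula: t = (50.39 ± √883.17) / 16.2 = (50.39 ± 29.72) / 16.2 → t = 1.276 s or 4.945 s.
The descending-branch root is 4.945 s.

4.94 s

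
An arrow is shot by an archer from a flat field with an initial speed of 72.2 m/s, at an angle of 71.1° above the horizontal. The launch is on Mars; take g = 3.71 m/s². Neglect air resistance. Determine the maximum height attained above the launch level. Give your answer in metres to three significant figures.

629 m

vₓ = 72.20 cos 71.1° = 23.39 m/s; v_y0 = 72.20 sin 71.1° = 68.31 m/s.
Maximum height: H = v_y0² / (2g) = 68.31² / (2 × 3.71) = 628.8 m.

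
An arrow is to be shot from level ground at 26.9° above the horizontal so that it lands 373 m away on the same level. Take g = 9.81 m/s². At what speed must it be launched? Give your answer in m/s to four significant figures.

On level ground R = v₀² sin 2θ / g ⇒ v₀ = √(gR / sin 2θ).
v₀ = √(9.81 × 373 / sin 53.80°) = √(3659 / 0.8070) = √4534.5 = 67.34 m/s.

67.34 m/s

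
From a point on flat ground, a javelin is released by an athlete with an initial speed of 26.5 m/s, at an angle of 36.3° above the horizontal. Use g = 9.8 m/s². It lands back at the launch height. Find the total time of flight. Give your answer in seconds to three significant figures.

Resolve: vₓ = 26.50 cos 36.3° = 21.36 m/s and v_y0 = 26.50 sin 36.3° = 15.69 m/s.
Time of flight on level ground: T = 2 v_y0 / g = 2 × 15.69 / 9.80 = 3.202 s.

3.20 s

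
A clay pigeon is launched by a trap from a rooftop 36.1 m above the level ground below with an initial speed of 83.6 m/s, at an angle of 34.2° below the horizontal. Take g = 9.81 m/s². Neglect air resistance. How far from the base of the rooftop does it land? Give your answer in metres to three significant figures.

Components: vₓ = 83.60 cos 34.2° = 69.14 m/s, v_y0 = −46.99 m/s (downward).
Vertical motion (up positive, ground at y = 0): 4.905 t² − (−46.99) t − 36.1 = 0, so t = (−46.99 + √(46.99² + 2·9.81·36.1)) / 9.81 = (−46.99 + 54.00) / 9.81 = 0.7149 s.
Horizontal distance: R = vₓ t = 69.14 × 0.7149 = 49.43 m.

49.4 m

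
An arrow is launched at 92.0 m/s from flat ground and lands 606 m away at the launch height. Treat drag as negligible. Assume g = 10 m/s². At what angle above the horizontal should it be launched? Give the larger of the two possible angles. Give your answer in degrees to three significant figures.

R = v₀² sin 2θ / g gives sin 2θ = gR/v₀² = 10.0·606/92.0² = 0.7160.
2θ = 45.72° or 180° − 45.72° = 134.3°, so θ = 22.86° or 67.14°.
The larger angle is 67.14°.

67.1°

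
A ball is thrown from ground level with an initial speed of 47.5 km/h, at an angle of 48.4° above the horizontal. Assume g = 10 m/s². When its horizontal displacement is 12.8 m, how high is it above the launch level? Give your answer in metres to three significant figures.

3.74 m

Convert: 47.5 km/h = 47.5/3.6 = 13.19 m/s.
Resolve: vₓ = 13.19 cos 48.4° = 8.760 m/s and v_y0 = 13.19 sin 48.4° = 9.867 m/s.
At x = 12.8 m, t = x/vₓ = 12.8/8.760 = 1.461 s.
Height: y = v_y0 t − ½ g t² = 9.867 × 1.461 − 5.000 × 1.461² = 14.42 − 10.68 = 3.742 m.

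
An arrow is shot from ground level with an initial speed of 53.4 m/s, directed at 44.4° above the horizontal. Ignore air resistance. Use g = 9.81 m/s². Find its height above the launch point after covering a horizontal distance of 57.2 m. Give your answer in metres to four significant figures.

44.99 m

Components: vₓ = 53.40 cos 44.4° = 38.15 m/s, v_y0 = 53.40 sin 44.4° = 37.36 m/s.
At x = 57.2 m, t = x/vₓ = 57.2/38.15 = 1.499 s.
Height: y = v_y0 t − ½ g t² = 37.36 × 1.499 − 4.905 × 1.499² = 56.01 − 11.02 = 44.99 m.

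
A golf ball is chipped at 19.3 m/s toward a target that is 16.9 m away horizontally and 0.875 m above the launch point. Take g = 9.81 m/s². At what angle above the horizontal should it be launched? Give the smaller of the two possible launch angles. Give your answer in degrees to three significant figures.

Trajectory: y = x tanθ − g x² (1 + tan²θ)/(2v₀²). With x = 16.9, y = 0.875, v₀ = 19.3, g = 9.81:
3.761 tan²θ − 16.9 tanθ + (4.636) = 0.
tanθ = [16.9 ± √(16.9² − 4 × 3.761 × (4.636))] / (2 × 3.761) = (16.9 ± 14.69) / 7.522, giving tanθ = 0.2935 or 4.200.
θ = 16.36° or 76.61°; the smaller is 16.36°.

16.4°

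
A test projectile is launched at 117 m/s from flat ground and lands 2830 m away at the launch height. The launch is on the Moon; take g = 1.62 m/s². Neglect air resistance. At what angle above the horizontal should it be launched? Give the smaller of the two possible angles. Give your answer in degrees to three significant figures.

From R = (v₀²/g) sin 2θ: sin 2θ = 1.62 × 2830 / 13689 = 0.3349.
2θ = 19.57° or 180° − 19.57° = 160.4°, so θ = 9.784° or 80.22°.
The smaller angle is 9.784°.

9.78°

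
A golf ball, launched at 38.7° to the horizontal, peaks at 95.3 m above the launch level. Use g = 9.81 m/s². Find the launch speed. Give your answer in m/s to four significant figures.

At the peak v_y = 0, so v_y0 = √(2gH) = √(2 × 9.81 × 95.3) = 43.24 m/s.
v_y0 = v₀ sin θ ⇒ v₀ = 43.24 / sin 38.7° = 69.16 m/s.

69.16 m/s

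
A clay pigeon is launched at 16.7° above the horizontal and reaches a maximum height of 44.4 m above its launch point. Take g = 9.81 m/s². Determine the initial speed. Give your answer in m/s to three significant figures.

At the peak v_y = 0, so v_y0 = √(2gH) = √(2 × 9.81 × 44.4) = 29.51 m/s.
v_y0 = v₀ sin θ ⇒ v₀ = 29.51 / sin 16.7° = 102.7 m/s.

103 m/s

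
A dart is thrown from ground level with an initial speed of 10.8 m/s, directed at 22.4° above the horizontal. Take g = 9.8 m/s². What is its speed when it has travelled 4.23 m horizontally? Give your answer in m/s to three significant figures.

9.99 m/s

Horizontal component vₓ = 10.80 cos 22.4° = 9.985 m/s; vertical v_y0 = 10.80 sin 22.4° = 4.116 m/s.
x = vₓ t ⇒ t = 4.23/9.985 = 0.4236 s.
Vertical velocity there: v_y = v_y0 − g t = 4.116 − 9.80 × 0.4236 = −0.03603 m/s.
Speed: √(vₓ² + v_y²) = √(9.985² + 0.03603²) = 9.985 m/s.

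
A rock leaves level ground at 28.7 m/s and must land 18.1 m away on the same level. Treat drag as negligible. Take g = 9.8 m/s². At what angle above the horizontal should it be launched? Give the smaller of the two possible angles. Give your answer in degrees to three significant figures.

Level-ground range R = v₀² sin(2θ)/g ⇒ sin(2θ) = gR/v₀² = 9.80 × 18.1 / 28.7² = 0.2153.
2θ = 12.44° or 180° − 12.44° = 167.6°, so θ = 6.218° or 83.78°.
The smaller angle is 6.218°.

6.22°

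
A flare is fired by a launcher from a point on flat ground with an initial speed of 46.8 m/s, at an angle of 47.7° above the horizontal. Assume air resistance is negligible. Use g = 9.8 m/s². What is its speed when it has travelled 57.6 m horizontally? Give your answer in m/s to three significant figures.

Resolve: vₓ = 46.80 cos 47.7° = 31.50 m/s and v_y0 = 46.80 sin 47.7° = 34.61 m/s.
x = vₓ t ⇒ t = 57.6/31.50 = 1.829 s.
Vertical velocity there: v_y = v_y0 − g t = 34.61 − 9.80 × 1.829 = 16.69 m/s.
Speed: √(vₓ² + v_y²) = √(31.50² + 16.69²) = 35.65 m/s.

35.6 m/s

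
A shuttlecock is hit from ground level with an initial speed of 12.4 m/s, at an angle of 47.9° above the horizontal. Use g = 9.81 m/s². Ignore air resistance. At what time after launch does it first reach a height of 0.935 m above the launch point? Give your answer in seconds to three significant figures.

0.108 s

Horizontal component vₓ = 12.40 cos 47.9° = 8.313 m/s; vertical v_y0 = 12.40 sin 47.9° = 9.201 m/s.
Require v_y0 t − ½ g t² = 0.935, i.e. 4.905 t² − 9.201 t + 0.935 = 0.
Quadratic formula: t = (9.201 ± √66.305) / 9.81 = (9.201 ± 8.143) / 9.81 → t = 0.1078 s or 1.768 s.
The first (ascending) time is 0.1078 s.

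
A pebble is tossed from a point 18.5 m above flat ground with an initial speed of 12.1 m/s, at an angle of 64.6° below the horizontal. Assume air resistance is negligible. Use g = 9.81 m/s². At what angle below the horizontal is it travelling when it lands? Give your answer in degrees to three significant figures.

Components: vₓ = 12.10 cos 64.6° = 5.190 m/s, v_y0 = −10.93 m/s (downward).
Vertical motion (up positive, ground at y = 0): 4.905 t² − (−10.93) t − 18.5 = 0, so t = (−10.93 + √(10.93² + 2·9.81·18.5)) / 9.81 = (−10.93 + 21.96) / 9.81 = 1.125 s.
At impact: v_y = v_y0 − g t = −21.96 m/s; vₓ = 5.190 m/s.
Angle below horizontal: arctan(|v_y|/vₓ) = arctan(21.96/5.190) = 76.71°.

76.7°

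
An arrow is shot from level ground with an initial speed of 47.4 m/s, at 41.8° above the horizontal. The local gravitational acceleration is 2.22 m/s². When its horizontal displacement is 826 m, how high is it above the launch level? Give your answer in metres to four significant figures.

132.0 m

Horizontal component vₓ = 47.40 cos 41.8° = 35.34 m/s; vertical v_y0 = 47.40 sin 41.8° = 31.59 m/s.
At x = 826 m, t = x/vₓ = 826/35.34 = 23.38 s.
Height: y = v_y0 t − ½ g t² = 31.59 × 23.38 − 1.110 × 23.38² = 738.5 − 606.5 = 132.0 m.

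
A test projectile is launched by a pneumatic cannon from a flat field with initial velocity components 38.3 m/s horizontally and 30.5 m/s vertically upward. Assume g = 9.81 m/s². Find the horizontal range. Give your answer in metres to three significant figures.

Time aloft: T = 2 v_y0 / g = 2 × 30.50 / 9.81 = 6.218 s.
Horizontal distance R = vₓ T = 38.30 × 6.218 = 238.2 m.

238 m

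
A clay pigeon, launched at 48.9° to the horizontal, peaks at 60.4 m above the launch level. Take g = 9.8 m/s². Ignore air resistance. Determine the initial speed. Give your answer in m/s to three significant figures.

At the peak v_y = 0, so v_y0 = √(2gH) = √(2 × 9.80 × 60.4) = 34.41 m/s.
v_y0 = v₀ sin θ ⇒ v₀ = 34.41 / sin 48.9° = 45.66 m/s.

45.7 m/s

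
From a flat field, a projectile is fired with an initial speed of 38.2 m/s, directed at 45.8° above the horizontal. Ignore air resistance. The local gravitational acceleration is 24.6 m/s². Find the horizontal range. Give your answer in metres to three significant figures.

59.3 m

Resolve: vₓ = 38.20 cos 45.8° = 26.63 m/s and v_y0 = 38.20 sin 45.8° = 27.39 m/s.
Flight time T = 2 v_y0 / g = 2.227 s.
Range: R = vₓ T = 26.63 × 2.227 = 59.30 m.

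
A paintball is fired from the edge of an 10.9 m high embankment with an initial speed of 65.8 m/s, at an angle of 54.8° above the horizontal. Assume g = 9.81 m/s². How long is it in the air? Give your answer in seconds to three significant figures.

11.2 s

Components: vₓ = 65.80 cos 54.8° = 37.93 m/s, v_y0 = 65.80 sin 54.8° = 53.77 m/s.
The projectile lands when y = 10.9 + (53.77) t − ½·9.81·t² = 0. Positive root: t = (53.77 + √(53.77² + 2·9.81·10.9)) / 9.81 = (53.77 + 55.72) / 9.81 = 11.16 s.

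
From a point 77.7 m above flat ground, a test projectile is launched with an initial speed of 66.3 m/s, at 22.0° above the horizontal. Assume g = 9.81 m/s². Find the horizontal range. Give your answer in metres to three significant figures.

Components: vₓ = 66.30 cos 22.0° = 61.47 m/s, v_y0 = 66.30 sin 22.0° = 24.84 m/s.
With up positive and y = 0 at the ground: y(t) = 77.7 + (24.84) t − 4.905 t². Setting y = 0 and taking the positive root: t = [24.84 + √(24.84² + 2·9.81·77.7)] / 9.81 = (24.84 + 46.27) / 9.81 = 7.249 s.
Horizontal distance: R = vₓ t = 61.47 × 7.249 = 445.6 m.

446 m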